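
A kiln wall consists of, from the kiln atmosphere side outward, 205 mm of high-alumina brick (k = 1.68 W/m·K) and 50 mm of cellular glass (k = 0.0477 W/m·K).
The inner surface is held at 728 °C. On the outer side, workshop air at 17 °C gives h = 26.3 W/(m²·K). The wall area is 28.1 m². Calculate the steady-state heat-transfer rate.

Q ≈ 16500 W

Model the wall as resistances in series:
R_high-alumina brick = L/(kA) = 0.205/(1.68×28.1) = 0.004342 K/W
R_cellular glass = L/(kA) = 0.05/(0.0477×28.1) = 0.0373 K/W
R_outer film = 1/(h_o·A) = 1/(26.3×28.1) = 0.001353 K/W
R_total = 0.043 K/W
Q = ΔT / R_total = 711 / 0.043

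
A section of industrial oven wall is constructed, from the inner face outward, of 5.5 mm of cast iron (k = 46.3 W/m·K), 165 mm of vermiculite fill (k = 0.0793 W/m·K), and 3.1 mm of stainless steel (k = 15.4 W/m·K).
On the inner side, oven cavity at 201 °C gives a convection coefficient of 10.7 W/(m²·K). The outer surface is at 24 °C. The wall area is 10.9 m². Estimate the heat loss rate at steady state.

Using the resistance-network approach (series):
R_inner film = 1/(h_i·A) = 1/(10.7×10.9) = 0.008574 K/W
R_cast iron = L/(kA) = 0.0055/(46.3×10.9) = 1.09×10^-5 K/W
R_vermiculite fill = L/(kA) = 0.165/(0.0793×10.9) = 0.1909 K/W
R_stainless steel = L/(kA) = 0.0031/(15.4×10.9) = 1.847×10^-5 K/W
R_total = 0.1995 K/W
Q = ΔT / R_total = 177 / 0.1995

Q ≈ 887 W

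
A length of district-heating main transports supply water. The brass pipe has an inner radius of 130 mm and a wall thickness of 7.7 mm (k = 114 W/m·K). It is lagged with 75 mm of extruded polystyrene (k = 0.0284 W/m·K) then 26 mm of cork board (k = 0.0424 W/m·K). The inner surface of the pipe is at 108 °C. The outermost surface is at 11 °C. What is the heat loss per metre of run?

Treating each annulus and film as a series resistance:
R_brass pipe wall = ln(137.7/130)/(2π×114×1) = 8.034×10^-5 K/W
R_extruded polystyrene = ln(212.7/137.7)/(2π×0.0284×1) = 2.437 K/W
R_cork board = ln(238.7/212.7)/(2π×0.0424×1) = 0.4329 K/W
R_total = 2.87 K/W
Q = ΔT/R_total = 97/2.87

q′ ≈ 33.8 W/m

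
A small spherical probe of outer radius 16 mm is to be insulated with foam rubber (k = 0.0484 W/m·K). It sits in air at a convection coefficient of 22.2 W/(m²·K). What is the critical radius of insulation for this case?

r_cr ≈ 4.36 mm

For a sphere r_cr = 2k/h = 2×0.0484/22.2
r_cr = 4.36 mm; since the bare radius (16 mm) is above r_cr, any added insulation will reduce heat loss.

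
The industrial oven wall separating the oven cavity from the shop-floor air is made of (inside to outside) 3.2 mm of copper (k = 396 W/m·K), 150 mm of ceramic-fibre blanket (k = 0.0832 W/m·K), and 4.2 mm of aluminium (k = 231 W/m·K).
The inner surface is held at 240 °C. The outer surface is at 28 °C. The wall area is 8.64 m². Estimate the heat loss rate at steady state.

Using the resistance-network approach (series):
R_copper = L/(kA) = 0.0032/(396×8.64) = 9.353×10^-7 K/W
R_ceramic-fibre blanket = L/(kA) = 0.15/(0.0832×8.64) = 0.2087 K/W
R_aluminium = L/(kA) = 0.0042/(231×8.64) = 2.104×10^-6 K/W
R_total = 0.2087 K/W
Q = ΔT / R_total = 212 / 0.2087

Q ≈ 1020 W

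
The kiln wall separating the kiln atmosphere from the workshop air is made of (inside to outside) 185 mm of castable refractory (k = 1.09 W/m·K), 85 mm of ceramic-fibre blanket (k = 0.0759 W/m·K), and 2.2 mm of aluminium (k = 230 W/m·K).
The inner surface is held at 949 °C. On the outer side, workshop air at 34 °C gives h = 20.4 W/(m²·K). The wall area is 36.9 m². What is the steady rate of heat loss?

Q ≈ 25200 W

Model the wall as resistances in series:
R_castable refractory = L/(kA) = 0.185/(1.09×36.9) = 0.0046 K/W
R_ceramic-fibre blanket = L/(kA) = 0.085/(0.0759×36.9) = 0.03035 K/W
R_aluminium = L/(kA) = 0.0022/(230×36.9) = 2.592×10^-7 K/W
R_outer film = 1/(h_o·A) = 1/(20.4×36.9) = 0.001328 K/W
R_total = 0.03628 K/W
Q = ΔT / R_total = 915 / 0.03628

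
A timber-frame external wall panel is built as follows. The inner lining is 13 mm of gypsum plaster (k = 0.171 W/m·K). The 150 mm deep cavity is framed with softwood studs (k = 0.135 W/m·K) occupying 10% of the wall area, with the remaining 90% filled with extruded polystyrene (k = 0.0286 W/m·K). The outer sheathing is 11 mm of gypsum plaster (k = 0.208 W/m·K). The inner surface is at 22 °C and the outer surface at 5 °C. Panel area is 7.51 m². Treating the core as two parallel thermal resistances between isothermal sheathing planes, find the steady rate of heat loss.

Sheathing layers in series; stud and cavity paths in parallel between them.
R_inner = 0.013/(0.171×7.51) = 0.01012 K/W
R_stud  = 0.15/(0.135×0.1×7.51) = 1.48 K/W
R_cav   = 0.15/(0.0286×0.9×7.51) = 0.776 K/W
1/R_core = 1/R_stud + 1/R_cav → R_core = 0.509 K/W
R_outer = 0.011/(0.208×7.51) = 0.007042 K/W
R_total = 0.5262 K/W
Q = ΔT/R_total = 17/0.5262

Q ≈ 32.3 W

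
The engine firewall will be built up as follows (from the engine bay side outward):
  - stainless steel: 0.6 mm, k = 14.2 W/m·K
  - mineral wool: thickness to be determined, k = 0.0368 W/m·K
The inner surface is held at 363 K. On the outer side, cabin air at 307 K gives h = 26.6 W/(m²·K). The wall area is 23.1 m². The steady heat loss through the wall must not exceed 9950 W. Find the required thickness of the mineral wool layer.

Using the resistance-network approach (series):
R_stainless steel = L/(kA) = 0.0006/(14.2×23.1) = 1.829×10^-6 K/W
R_outer film = 1/(h_o·A) = 1/(26.6×23.1) = 0.001627 K/W
Sum of the known resistances R_other = 0.001629 K/W
Required total resistance R_tot = ΔT/Q_allow = 56/9950 = 0.005628 K/W
R_mineral wool = R_tot − R_other = 0.003999 K/W
L = R·k·A = 0.003999×0.0368×23.1

L ≈ 3.4 mm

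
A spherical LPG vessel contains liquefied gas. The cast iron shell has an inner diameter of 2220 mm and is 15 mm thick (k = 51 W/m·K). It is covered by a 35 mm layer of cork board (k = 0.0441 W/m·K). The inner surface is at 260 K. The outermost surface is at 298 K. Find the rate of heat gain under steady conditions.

Each spherical layer contributes R = (1/r_i − 1/r_o)/(4πk):
R_cast iron shell = (1/1.11 − 1/1.125)/(4π×51) = 1.874×10^-5 K/W
R_cork board = (1/1.125 − 1/1.16)/(4π×0.0441) = 0.0484 K/W
R_total = 0.04841 K/W
Q = ΔT/R_total = 38/0.04841

Q ≈ 785 W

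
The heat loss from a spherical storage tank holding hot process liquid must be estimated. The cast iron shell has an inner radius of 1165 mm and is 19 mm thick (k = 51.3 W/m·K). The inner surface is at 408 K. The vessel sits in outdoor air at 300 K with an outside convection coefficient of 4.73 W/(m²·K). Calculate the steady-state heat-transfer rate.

Each spherical layer contributes R = (1/r_i − 1/r_o)/(4πk):
R_cast iron shell = (1/1.165 − 1/1.184)/(4π×51.3) = 2.137×10^-5 K/W
R_outer film = 1/(h·4πr_o²) = 1/(4.73×4π×1.184²) = 0.012 K/W
R_total = 0.01202 K/W
Q = ΔT/R_total = 108/0.01202

Q ≈ 8980 W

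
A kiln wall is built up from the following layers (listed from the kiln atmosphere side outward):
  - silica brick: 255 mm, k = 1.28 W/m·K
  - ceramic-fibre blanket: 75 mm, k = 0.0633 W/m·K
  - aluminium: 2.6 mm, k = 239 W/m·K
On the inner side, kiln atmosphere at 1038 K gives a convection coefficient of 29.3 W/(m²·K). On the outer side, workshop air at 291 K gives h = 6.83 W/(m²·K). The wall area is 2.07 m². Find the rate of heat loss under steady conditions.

Q ≈ 988 W

Model the wall as resistances in series:
R_inner film = 1/(h_i·A) = 1/(29.3×2.07) = 0.01649 K/W
R_silica brick = L/(kA) = 0.255/(1.28×2.07) = 0.09624 K/W
R_ceramic-fibre blanket = L/(kA) = 0.075/(0.0633×2.07) = 0.5724 K/W
R_aluminium = L/(kA) = 0.0026/(239×2.07) = 5.255×10^-6 K/W
R_outer film = 1/(h_o·A) = 1/(6.83×2.07) = 0.07073 K/W
R_total = 0.7558 K/W
Q = ΔT / R_total = 747 / 0.7558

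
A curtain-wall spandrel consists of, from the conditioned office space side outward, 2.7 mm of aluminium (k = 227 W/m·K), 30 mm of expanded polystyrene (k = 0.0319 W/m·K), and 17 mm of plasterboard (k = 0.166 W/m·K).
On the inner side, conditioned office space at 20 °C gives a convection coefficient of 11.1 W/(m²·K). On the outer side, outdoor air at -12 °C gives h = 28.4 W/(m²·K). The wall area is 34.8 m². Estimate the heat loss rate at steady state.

Model the wall as resistances in series:
R_inner film = 1/(h_i·A) = 1/(11.1×34.8) = 0.002589 K/W
R_aluminium = L/(kA) = 0.0027/(227×34.8) = 3.418×10^-7 K/W
R_expanded polystyrene = L/(kA) = 0.03/(0.0319×34.8) = 0.02702 K/W
R_plasterboard = L/(kA) = 0.017/(0.166×34.8) = 0.002943 K/W
R_outer film = 1/(h_o·A) = 1/(28.4×34.8) = 0.001012 K/W
R_total = 0.03357 K/W
Q = ΔT / R_total = 32 / 0.03357

Q ≈ 953 W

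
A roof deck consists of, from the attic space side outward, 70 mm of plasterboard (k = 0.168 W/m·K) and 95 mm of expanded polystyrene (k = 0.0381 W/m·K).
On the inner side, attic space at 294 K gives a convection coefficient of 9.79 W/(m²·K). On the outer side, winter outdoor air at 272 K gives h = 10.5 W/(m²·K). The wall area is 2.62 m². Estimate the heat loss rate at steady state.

Q ≈ 18.5 W

Series thermal resistances:
R_inner film = 1/(h_i·A) = 1/(9.79×2.62) = 0.03899 K/W
R_plasterboard = L/(kA) = 0.07/(0.168×2.62) = 0.159 K/W
R_expanded polystyrene = L/(kA) = 0.095/(0.0381×2.62) = 0.9517 K/W
R_outer film = 1/(h_o·A) = 1/(10.5×2.62) = 0.03635 K/W
R_total = 1.186 K/W
Q = ΔT / R_total = 22 / 1.186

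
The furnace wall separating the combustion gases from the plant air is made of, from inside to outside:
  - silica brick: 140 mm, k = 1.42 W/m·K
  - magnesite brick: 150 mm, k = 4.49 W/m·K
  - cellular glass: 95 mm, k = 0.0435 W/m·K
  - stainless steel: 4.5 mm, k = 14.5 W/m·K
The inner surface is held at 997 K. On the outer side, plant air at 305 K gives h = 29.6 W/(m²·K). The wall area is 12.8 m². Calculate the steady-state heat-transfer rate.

Q ≈ 3770 W

Using the resistance-network approach (series):
R_silica brick = L/(kA) = 0.14/(1.42×12.8) = 0.007702 K/W
R_magnesite brick = L/(kA) = 0.15/(4.49×12.8) = 0.00261 K/W
R_cellular glass = L/(kA) = 0.095/(0.0435×12.8) = 0.1706 K/W
R_stainless steel = L/(kA) = 0.0045/(14.5×12.8) = 2.425×10^-5 K/W
R_outer film = 1/(h_o·A) = 1/(29.6×12.8) = 0.002639 K/W
R_total = 0.1836 K/W
Q = ΔT / R_total = 692 / 0.1836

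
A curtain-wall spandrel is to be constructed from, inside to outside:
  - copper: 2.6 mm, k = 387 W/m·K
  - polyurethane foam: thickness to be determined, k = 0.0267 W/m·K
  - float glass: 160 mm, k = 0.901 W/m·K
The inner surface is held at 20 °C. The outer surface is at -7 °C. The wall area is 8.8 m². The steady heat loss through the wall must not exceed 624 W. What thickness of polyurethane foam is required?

Thermal resistances in series:
R_copper = L/(kA) = 0.0026/(387×8.8) = 7.634×10^-7 K/W
R_float glass = L/(kA) = 0.16/(0.901×8.8) = 0.02018 K/W
Sum of the known resistances R_other = 0.02018 K/W
Required total resistance R_tot = ΔT/Q_allow = 27/624 = 0.04327 K/W
R_polyurethane foam = R_tot − R_other = 0.02309 K/W
L = R·k·A = 0.02309×0.0267×8.8

L ≈ 5.42 mm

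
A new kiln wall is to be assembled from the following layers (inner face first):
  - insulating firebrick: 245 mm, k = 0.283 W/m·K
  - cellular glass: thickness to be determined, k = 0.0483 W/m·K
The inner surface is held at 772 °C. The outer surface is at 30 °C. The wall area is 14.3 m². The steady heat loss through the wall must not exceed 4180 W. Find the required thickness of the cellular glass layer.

Model the wall as resistances in series:
R_insulating firebrick = L/(kA) = 0.245/(0.283×14.3) = 0.06054 K/W
Sum of the known resistances R_other = 0.06054 K/W
Required total resistance R_tot = ΔT/Q_allow = 742/4180 = 0.1775 K/W
R_cellular glass = R_tot − R_other = 0.117 K/W
L = R·k·A = 0.117×0.0483×14.3

L ≈ 80.8 mm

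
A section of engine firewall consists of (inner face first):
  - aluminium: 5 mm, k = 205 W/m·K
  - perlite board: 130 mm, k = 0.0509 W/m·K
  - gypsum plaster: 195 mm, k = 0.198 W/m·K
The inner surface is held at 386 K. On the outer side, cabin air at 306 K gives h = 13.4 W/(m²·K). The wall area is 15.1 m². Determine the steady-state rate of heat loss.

Q ≈ 334 W

Using the resistance-network approach (series):
R_aluminium = L/(kA) = 0.005/(205×15.1) = 1.615×10^-6 K/W
R_perlite board = L/(kA) = 0.13/(0.0509×15.1) = 0.1691 K/W
R_gypsum plaster = L/(kA) = 0.195/(0.198×15.1) = 0.06522 K/W
R_outer film = 1/(h_o·A) = 1/(13.4×15.1) = 0.004942 K/W
R_total = 0.2393 K/W
Q = ΔT / R_total = 80 / 0.2393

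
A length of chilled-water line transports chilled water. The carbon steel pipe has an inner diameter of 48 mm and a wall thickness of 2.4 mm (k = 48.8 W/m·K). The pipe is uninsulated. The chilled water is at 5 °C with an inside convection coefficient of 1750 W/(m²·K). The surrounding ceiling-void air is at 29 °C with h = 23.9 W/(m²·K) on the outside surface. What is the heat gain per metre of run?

q′ ≈ 93.6 W/m

Treating each annulus and film as a series resistance:
R_inner film = 1/(h_i·2πr₁L) = 1/(1750×2π×0.024×1) = 0.003789 K/W
R_carbon steel pipe wall = ln(26.4/24)/(2π×48.8×1) = 3.108×10^-4 K/W
R_outer film = 1/(h_o·2πr_oL) = 1/(23.9×2π×0.0264×1) = 0.2522 K/W
R_total = 0.2563 K/W
Q = ΔT/R_total = 24/0.2563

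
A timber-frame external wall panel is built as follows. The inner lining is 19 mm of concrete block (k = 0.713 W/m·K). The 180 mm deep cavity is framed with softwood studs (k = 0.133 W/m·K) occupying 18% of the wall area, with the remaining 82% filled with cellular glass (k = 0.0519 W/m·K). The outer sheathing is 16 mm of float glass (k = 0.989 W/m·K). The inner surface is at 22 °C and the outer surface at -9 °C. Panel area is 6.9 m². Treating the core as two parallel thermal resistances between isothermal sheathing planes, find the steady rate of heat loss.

Q ≈ 77.8 W

Sheathing layers in series; stud and cavity paths in parallel between them.
R_inner = 0.019/(0.713×6.9) = 0.003862 K/W
R_stud  = 0.18/(0.133×0.18×6.9) = 1.09 K/W
R_cav   = 0.18/(0.0519×0.82×6.9) = 0.613 K/W
1/R_core = 1/R_stud + 1/R_cav → R_core = 0.3923 K/W
R_outer = 0.016/(0.989×6.9) = 0.002345 K/W
R_total = 0.3985 K/W
Q = ΔT/R_total = 31/0.3985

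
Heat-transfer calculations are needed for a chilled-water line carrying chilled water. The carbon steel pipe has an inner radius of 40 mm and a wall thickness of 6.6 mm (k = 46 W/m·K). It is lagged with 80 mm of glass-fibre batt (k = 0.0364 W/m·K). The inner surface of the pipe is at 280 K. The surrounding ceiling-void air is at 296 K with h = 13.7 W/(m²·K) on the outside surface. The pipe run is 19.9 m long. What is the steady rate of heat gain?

Q ≈ 71.4 W

Per-layer cylindrical resistances, series-summed:
R_carbon steel pipe wall = ln(46.6/40)/(2π×46×19.9) = 2.655×10^-5 K/W
R_glass-fibre batt = ln(126.6/46.6)/(2π×0.0364×19.9) = 0.2196 K/W
R_outer film = 1/(h_o·2πr_oL) = 1/(13.7×2π×0.1266×19.9) = 0.004611 K/W
R_total = 0.2242 K/W
Q = ΔT/R_total = 16/0.2242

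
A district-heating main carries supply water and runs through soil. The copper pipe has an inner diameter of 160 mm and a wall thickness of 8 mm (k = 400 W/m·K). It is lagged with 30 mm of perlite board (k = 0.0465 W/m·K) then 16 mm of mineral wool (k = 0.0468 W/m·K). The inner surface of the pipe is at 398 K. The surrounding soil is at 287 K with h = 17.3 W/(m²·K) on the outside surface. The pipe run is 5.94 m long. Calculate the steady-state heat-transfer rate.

Q ≈ 438 W

Per-layer cylindrical resistances, series-summed:
R_copper pipe wall = ln(88/80)/(2π×400×5.94) = 6.384×10^-6 K/W
R_perlite board = ln(118/88)/(2π×0.0465×5.94) = 0.169 K/W
R_mineral wool = ln(134/118)/(2π×0.0468×5.94) = 0.0728 K/W
R_outer film = 1/(h_o·2πr_oL) = 1/(17.3×2π×0.134×5.94) = 0.01156 K/W
R_total = 0.2534 K/W
Q = ΔT/R_total = 111/0.2534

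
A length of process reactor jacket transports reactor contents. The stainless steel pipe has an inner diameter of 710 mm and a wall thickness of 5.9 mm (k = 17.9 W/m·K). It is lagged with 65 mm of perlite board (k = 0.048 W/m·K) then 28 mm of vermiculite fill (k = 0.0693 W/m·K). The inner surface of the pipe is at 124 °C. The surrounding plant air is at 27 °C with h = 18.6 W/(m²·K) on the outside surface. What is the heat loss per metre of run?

Radial resistances (cylindrical: R_cond = ln(r_o/r_i)/(2πkL), R_conv = 1/(h·2πrL)):
R_stainless steel pipe wall = ln(360.9/355)/(2π×17.9×1) = 1.466×10^-4 K/W
R_perlite board = ln(425.9/360.9)/(2π×0.048×1) = 0.5491 K/W
R_vermiculite fill = ln(453.9/425.9)/(2π×0.0693×1) = 0.1462 K/W
R_outer film = 1/(h_o·2πr_oL) = 1/(18.6×2π×0.4539×1) = 0.01885 K/W
R_total = 0.7143 K/W
Q = ΔT/R_total = 97/0.7143

q′ ≈ 136 W/m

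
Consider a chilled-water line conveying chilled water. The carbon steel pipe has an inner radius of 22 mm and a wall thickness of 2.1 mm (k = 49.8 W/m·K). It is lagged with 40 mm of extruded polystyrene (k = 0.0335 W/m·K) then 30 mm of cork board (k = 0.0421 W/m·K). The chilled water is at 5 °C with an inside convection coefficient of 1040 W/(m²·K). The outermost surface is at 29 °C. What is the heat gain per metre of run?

Radial resistances (cylindrical: R_cond = ln(r_o/r_i)/(2πkL), R_conv = 1/(h·2πrL)):
R_inner film = 1/(h_i·2πr₁L) = 1/(1040×2π×0.022×1) = 0.006956 K/W
R_carbon steel pipe wall = ln(24.1/22)/(2π×49.8×1) = 2.914×10^-4 K/W
R_extruded polystyrene = ln(64.1/24.1)/(2π×0.0335×1) = 4.647 K/W
R_cork board = ln(94.1/64.1)/(2π×0.0421×1) = 1.451 K/W
R_total = 6.106 K/W
Q = ΔT/R_total = 24/6.106

q′ ≈ 3.93 W/m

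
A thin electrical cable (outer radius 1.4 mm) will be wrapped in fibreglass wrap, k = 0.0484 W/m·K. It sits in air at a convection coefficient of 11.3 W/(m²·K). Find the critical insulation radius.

For a cylinder r_cr = k/h = 0.0484/11.3
r_cr = 4.28 mm; since the bare radius (1.4 mm) is below r_cr, adding a thin layer of insulation will *increase* heat loss.

r_cr ≈ 4.28 mm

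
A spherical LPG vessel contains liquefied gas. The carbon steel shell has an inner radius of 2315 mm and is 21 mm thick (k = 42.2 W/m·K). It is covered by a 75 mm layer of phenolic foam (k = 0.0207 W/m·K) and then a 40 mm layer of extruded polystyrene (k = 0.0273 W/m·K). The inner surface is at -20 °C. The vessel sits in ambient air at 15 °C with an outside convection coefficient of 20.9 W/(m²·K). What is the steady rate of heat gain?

Q ≈ 489 W

Spherical conduction: R = (1/r_in − 1/r_out)/(4πk) per layer; series-sum.
R_carbon steel shell = (1/2.315 − 1/2.336)/(4π×42.2) = 7.323×10^-6 K/W
R_phenolic foam = (1/2.336 − 1/2.411)/(4π×0.0207) = 0.05119 K/W
R_extruded polystyrene = (1/2.411 − 1/2.451)/(4π×0.0273) = 0.01973 K/W
R_outer film = 1/(h·4πr_o²) = 1/(20.9×4π×2.451²) = 6.338×10^-4 K/W
R_total = 0.07157 K/W
Q = ΔT/R_total = 35/0.07157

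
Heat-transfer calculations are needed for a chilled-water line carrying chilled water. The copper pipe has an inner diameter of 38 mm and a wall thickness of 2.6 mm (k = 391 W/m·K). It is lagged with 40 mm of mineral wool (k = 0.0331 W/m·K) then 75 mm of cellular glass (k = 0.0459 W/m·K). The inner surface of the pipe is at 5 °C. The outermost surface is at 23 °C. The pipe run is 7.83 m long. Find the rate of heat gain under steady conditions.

Q ≈ 18.1 W

Radial resistances (cylindrical: R_cond = ln(r_o/r_i)/(2πkL), R_conv = 1/(h·2πrL)):
R_copper pipe wall = ln(21.6/19)/(2π×391×7.83) = 6.667×10^-6 K/W
R_mineral wool = ln(61.6/21.6)/(2π×0.0331×7.83) = 0.6435 K/W
R_cellular glass = ln(136.6/61.6)/(2π×0.0459×7.83) = 0.3527 K/W
R_total = 0.9962 K/W
Q = ΔT/R_total = 18/0.9962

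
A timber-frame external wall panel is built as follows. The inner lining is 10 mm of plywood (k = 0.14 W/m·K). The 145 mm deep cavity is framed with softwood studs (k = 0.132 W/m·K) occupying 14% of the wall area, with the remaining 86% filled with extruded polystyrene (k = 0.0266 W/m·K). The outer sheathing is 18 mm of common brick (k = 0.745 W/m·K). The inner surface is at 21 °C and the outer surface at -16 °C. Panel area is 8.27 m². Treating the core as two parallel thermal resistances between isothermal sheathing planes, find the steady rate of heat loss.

Q ≈ 85 W

Sheathing layers in series; stud and cavity paths in parallel between them.
R_inner = 0.01/(0.14×8.27) = 0.008637 K/W
R_stud  = 0.145/(0.132×0.14×8.27) = 0.9488 K/W
R_cav   = 0.145/(0.0266×0.86×8.27) = 0.7664 K/W
1/R_core = 1/R_stud + 1/R_cav → R_core = 0.424 K/W
R_outer = 0.018/(0.745×8.27) = 0.002922 K/W
R_total = 0.4355 K/W
Q = ΔT/R_total = 37/0.4355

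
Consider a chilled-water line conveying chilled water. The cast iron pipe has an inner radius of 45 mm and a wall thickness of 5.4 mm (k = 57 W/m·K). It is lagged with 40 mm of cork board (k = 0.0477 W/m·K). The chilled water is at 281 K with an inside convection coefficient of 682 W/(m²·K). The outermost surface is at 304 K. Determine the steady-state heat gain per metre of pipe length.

For a radial system each layer contributes R = ln(r_out/r_in)/(2πkL); films add R = 1/(hA).
R_inner film = 1/(h_i·2πr₁L) = 1/(682×2π×0.045×1) = 0.005186 K/W
R_cast iron pipe wall = ln(50.4/45)/(2π×57×1) = 3.164×10^-4 K/W
R_cork board = ln(90.4/50.4)/(2π×0.0477×1) = 1.949 K/W
R_total = 1.955 K/W
Q = ΔT/R_total = 23/1.955

q′ ≈ 11.8 W/m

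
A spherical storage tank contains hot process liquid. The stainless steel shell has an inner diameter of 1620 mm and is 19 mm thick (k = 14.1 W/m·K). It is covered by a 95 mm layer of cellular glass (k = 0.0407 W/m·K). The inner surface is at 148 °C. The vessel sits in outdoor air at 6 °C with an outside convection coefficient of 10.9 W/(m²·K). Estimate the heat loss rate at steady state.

Q ≈ 565 W

Radial (spherical) resistances in series:
R_stainless steel shell = (1/0.81 − 1/0.829)/(4π×14.1) = 1.597×10^-4 K/W
R_cellular glass = (1/0.829 − 1/0.924)/(4π×0.0407) = 0.2425 K/W
R_outer film = 1/(h·4πr_o²) = 1/(10.9×4π×0.924²) = 0.008551 K/W
R_total = 0.2512 K/W
Q = ΔT/R_total = 142/0.2512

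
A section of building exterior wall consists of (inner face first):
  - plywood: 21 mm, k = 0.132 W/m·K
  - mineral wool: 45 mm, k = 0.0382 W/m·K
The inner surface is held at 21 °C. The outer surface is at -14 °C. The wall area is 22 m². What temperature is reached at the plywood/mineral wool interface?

T ≈ 16.8 °C

Model the wall as resistances in series:
R_plywood = L/(kA) = 0.021/(0.132×22) = 0.007231 K/W
R_mineral wool = L/(kA) = 0.045/(0.0382×22) = 0.05355 K/W
R_total = 0.06078 K/W;  Q = ΔT/R_total = 35/0.06078 = 575.9 W
T_interface = T_inner − Q·ΣR(inner→interface) = 21 − 576×0.007231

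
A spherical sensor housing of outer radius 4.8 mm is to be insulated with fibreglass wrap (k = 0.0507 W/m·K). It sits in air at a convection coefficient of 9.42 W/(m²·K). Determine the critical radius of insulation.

r_cr ≈ 10.8 mm

For a sphere r_cr = 2k/h = 2×0.0507/9.42
r_cr = 10.8 mm; since the bare radius (4.8 mm) is below r_cr, adding a thin layer of insulation will *increase* heat loss.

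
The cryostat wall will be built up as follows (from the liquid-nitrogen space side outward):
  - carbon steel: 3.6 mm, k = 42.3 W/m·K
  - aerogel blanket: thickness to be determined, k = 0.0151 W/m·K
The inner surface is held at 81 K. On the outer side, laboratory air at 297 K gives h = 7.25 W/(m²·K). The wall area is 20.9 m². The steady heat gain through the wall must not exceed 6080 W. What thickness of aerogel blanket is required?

Treating each layer as a thermal resistance in series:
R_carbon steel = L/(kA) = 0.0036/(42.3×20.9) = 4.072×10^-6 K/W
R_outer film = 1/(h_o·A) = 1/(7.25×20.9) = 0.0066 K/W
Sum of the known resistances R_other = 0.006604 K/W
Required total resistance R_tot = ΔT/Q_allow = 216/6080 = 0.03553 K/W
R_aerogel blanket = R_tot − R_other = 0.02892 K/W
L = R·k·A = 0.02892×0.0151×20.9

L ≈ 9.13 mm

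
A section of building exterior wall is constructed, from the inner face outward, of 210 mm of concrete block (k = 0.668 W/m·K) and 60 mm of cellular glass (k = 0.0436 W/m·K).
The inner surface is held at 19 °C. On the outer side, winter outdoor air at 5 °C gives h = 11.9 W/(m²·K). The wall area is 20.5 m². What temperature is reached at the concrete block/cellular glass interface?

Using the resistance-network approach (series):
R_concrete block = L/(kA) = 0.21/(0.668×20.5) = 0.01534 K/W
R_cellular glass = L/(kA) = 0.06/(0.0436×20.5) = 0.06713 K/W
R_outer film = 1/(h_o·A) = 1/(11.9×20.5) = 0.004099 K/W
R_total = 0.08656 K/W;  Q = ΔT/R_total = 14/0.08656 = 161.7 W
T_interface = T_inner − Q·ΣR(inner→interface) = 19 − 162×0.01534

T ≈ 16.5 °C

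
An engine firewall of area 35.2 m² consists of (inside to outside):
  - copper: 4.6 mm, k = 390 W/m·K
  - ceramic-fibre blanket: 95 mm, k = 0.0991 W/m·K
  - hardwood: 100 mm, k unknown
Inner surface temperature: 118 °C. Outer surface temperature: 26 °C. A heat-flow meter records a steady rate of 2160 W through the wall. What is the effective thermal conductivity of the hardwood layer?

Thermal resistances in series:
R_copper = L/(kA) = 0.0046/(390×35.2) = 3.351×10^-7 K/W
R_ceramic-fibre blanket = L/(kA) = 0.095/(0.0991×35.2) = 0.02723 K/W
Sum of known resistances R_other = 0.02723 K/W
Total R = ΔT/Q = 92/2160 = 0.04259 K/W
R_hardwood = R_total − R_other = 0.01536 K/W
k = L/(R·A) = 0.1/(0.01536×35.2)

k ≈ 0.185 W/(m·K)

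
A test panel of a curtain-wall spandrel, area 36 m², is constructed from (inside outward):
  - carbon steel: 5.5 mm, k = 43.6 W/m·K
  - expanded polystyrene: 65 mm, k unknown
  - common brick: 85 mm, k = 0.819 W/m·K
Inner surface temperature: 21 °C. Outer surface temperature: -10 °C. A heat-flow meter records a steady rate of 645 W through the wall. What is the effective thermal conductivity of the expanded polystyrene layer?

Thermal resistances in series:
R_carbon steel = L/(kA) = 0.0055/(43.6×36) = 3.504×10^-6 K/W
R_common brick = L/(kA) = 0.085/(0.819×36) = 0.002883 K/W
Sum of known resistances R_other = 0.002886 K/W
Total R = ΔT/Q = 31/645 = 0.04806 K/W
R_expanded polystyrene = R_total − R_other = 0.04518 K/W
k = L/(R·A) = 0.065/(0.04518×36)

k ≈ 0.04 W/(m·K)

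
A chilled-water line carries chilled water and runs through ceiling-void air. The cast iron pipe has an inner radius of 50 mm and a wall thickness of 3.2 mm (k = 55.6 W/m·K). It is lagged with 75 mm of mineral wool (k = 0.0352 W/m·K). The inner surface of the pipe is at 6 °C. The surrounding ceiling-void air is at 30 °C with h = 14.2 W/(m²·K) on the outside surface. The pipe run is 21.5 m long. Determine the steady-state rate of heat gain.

For a radial system each layer contributes R = ln(r_out/r_in)/(2πkL); films add R = 1/(hA).
R_cast iron pipe wall = ln(53.2/50)/(2π×55.6×21.5) = 8.259×10^-6 K/W
R_mineral wool = ln(128.2/53.2)/(2π×0.0352×21.5) = 0.185 K/W
R_outer film = 1/(h_o·2πr_oL) = 1/(14.2×2π×0.1282×21.5) = 0.004066 K/W
R_total = 0.189 K/W
Q = ΔT/R_total = 24/0.189

Q ≈ 127 W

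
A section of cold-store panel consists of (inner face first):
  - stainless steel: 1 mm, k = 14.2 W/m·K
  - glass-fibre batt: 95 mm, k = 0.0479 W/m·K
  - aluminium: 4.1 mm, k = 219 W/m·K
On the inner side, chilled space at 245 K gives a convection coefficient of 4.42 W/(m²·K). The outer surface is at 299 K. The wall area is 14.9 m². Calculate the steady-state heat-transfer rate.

Model the wall as resistances in series:
R_inner film = 1/(h_i·A) = 1/(4.42×14.9) = 0.01518 K/W
R_stainless steel = L/(kA) = 0.001/(14.2×14.9) = 4.726×10^-6 K/W
R_glass-fibre batt = L/(kA) = 0.095/(0.0479×14.9) = 0.1331 K/W
R_aluminium = L/(kA) = 0.0041/(219×14.9) = 1.256×10^-6 K/W
R_total = 0.1483 K/W
Q = ΔT / R_total = 54 / 0.1483

Q ≈ 364 W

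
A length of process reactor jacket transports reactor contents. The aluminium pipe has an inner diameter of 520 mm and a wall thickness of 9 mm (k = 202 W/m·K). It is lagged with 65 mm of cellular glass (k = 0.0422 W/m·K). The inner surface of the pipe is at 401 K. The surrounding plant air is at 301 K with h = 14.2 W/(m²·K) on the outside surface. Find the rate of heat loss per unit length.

Cylindrical conduction, so R = ln(r₂/r₁)/(2πkL) per layer, in series:
R_aluminium pipe wall = ln(269/260)/(2π×202×1) = 2.681×10^-5 K/W
R_cellular glass = ln(334/269)/(2π×0.0422×1) = 0.8163 K/W
R_outer film = 1/(h_o·2πr_oL) = 1/(14.2×2π×0.334×1) = 0.03356 K/W
R_total = 0.8498 K/W
Q = ΔT/R_total = 100/0.8498

q′ ≈ 118 W/m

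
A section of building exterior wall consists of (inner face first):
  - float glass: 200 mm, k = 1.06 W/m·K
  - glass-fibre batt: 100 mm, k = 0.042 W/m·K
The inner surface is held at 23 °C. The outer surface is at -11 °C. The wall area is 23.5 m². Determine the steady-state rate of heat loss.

Thermal resistances in series:
R_float glass = L/(kA) = 0.2/(1.06×23.5) = 0.008029 K/W
R_glass-fibre batt = L/(kA) = 0.1/(0.042×23.5) = 0.1013 K/W
R_total = 0.1093 K/W
Q = ΔT / R_total = 34 / 0.1093

Q ≈ 311 W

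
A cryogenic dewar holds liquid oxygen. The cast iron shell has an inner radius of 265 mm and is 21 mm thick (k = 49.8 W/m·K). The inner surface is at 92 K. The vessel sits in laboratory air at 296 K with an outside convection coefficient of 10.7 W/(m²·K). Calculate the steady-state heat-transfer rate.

Each spherical layer contributes R = (1/r_i − 1/r_o)/(4πk):
R_cast iron shell = (1/0.265 − 1/0.286)/(4π×49.8) = 4.428×10^-4 K/W
R_outer film = 1/(h·4πr_o²) = 1/(10.7×4π×0.286²) = 0.09092 K/W
R_total = 0.09137 K/W
Q = ΔT/R_total = 204/0.09137

Q ≈ 2230 W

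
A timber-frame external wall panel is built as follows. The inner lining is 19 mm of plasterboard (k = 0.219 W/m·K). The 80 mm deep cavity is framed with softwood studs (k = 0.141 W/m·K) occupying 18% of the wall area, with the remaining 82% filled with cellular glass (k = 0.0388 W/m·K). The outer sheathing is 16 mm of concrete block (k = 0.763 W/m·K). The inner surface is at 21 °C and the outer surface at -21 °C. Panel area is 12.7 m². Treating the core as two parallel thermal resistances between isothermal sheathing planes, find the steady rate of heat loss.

Sheathing layers in series; stud and cavity paths in parallel between them.
R_inner = 0.019/(0.219×12.7) = 0.006831 K/W
R_stud  = 0.08/(0.141×0.18×12.7) = 0.2482 K/W
R_cav   = 0.08/(0.0388×0.82×12.7) = 0.198 K/W
1/R_core = 1/R_stud + 1/R_cav → R_core = 0.1101 K/W
R_outer = 0.016/(0.763×12.7) = 0.001651 K/W
R_total = 0.1186 K/W
Q = ΔT/R_total = 42/0.1186

Q ≈ 354 W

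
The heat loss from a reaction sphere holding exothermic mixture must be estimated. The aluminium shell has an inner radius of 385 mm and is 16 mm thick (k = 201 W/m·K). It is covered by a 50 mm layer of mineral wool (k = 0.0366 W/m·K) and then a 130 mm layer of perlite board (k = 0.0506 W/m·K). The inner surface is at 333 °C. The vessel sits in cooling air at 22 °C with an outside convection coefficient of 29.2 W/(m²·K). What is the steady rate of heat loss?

Each spherical layer contributes R = (1/r_i − 1/r_o)/(4πk):
R_aluminium shell = (1/0.385 − 1/0.401)/(4π×201) = 4.103×10^-5 K/W
R_mineral wool = (1/0.401 − 1/0.451)/(4π×0.0366) = 0.6011 K/W
R_perlite board = (1/0.451 − 1/0.581)/(4π×0.0506) = 0.7802 K/W
R_outer film = 1/(h·4πr_o²) = 1/(29.2×4π×0.581²) = 0.008073 K/W
R_total = 1.389 K/W
Q = ΔT/R_total = 311/1.389

Q ≈ 224 W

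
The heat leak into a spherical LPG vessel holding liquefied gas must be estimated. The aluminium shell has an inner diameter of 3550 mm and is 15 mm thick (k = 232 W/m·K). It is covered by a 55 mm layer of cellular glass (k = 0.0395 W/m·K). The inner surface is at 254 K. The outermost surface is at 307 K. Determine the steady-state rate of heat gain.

Radial (spherical) resistances in series:
R_aluminium shell = (1/1.775 − 1/1.79)/(4π×232) = 1.619×10^-6 K/W
R_cellular glass = (1/1.79 − 1/1.845)/(4π×0.0395) = 0.03355 K/W
R_total = 0.03355 K/W
Q = ΔT/R_total = 53/0.03355

Q ≈ 1580 W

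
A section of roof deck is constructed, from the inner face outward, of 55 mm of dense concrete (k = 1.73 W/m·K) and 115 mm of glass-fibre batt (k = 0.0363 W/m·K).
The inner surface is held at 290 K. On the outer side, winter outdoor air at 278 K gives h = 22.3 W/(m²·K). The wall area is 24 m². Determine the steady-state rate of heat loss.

Using the resistance-network approach (series):
R_dense concrete = L/(kA) = 0.055/(1.73×24) = 0.001325 K/W
R_glass-fibre batt = L/(kA) = 0.115/(0.0363×24) = 0.132 K/W
R_outer film = 1/(h_o·A) = 1/(22.3×24) = 0.001868 K/W
R_total = 0.1352 K/W
Q = ΔT / R_total = 12 / 0.1352

Q ≈ 88.8 W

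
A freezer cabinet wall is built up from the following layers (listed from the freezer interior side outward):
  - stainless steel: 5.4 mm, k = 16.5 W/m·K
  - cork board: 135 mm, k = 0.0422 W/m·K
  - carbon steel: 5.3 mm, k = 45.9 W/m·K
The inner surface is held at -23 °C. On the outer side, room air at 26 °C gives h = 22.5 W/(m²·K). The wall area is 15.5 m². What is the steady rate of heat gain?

Q ≈ 234 W

Using the resistance-network approach (series):
R_stainless steel = L/(kA) = 0.0054/(16.5×15.5) = 2.111×10^-5 K/W
R_cork board = L/(kA) = 0.135/(0.0422×15.5) = 0.2064 K/W
R_carbon steel = L/(kA) = 0.0053/(45.9×15.5) = 7.45×10^-6 K/W
R_outer film = 1/(h_o·A) = 1/(22.5×15.5) = 0.002867 K/W
R_total = 0.2093 K/W
Q = ΔT / R_total = 49 / 0.2093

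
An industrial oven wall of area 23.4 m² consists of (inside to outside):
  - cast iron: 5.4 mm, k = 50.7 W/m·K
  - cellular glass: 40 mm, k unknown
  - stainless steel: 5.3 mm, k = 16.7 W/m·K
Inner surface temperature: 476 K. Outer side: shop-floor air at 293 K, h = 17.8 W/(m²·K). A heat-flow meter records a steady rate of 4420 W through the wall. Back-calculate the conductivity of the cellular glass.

Thermal resistances in series:
R_cast iron = L/(kA) = 0.0054/(50.7×23.4) = 4.552×10^-6 K/W
R_stainless steel = L/(kA) = 0.0053/(16.7×23.4) = 1.356×10^-5 K/W
R_outer film = 1/(h_o·A) = 1/(17.8×23.4) = 0.002401 K/W
Sum of known resistances R_other = 0.002419 K/W
Total R = ΔT/Q = 183/4420 = 0.0414 K/W
R_cellular glass = R_total − R_other = 0.03898 K/W
k = L/(R·A) = 0.04/(0.03898×23.4)

k ≈ 0.0438 W/(m·K)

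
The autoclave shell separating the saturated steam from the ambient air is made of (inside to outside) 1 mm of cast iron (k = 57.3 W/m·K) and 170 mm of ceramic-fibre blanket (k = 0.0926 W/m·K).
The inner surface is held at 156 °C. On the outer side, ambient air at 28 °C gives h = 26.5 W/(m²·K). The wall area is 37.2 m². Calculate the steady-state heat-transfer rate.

Series thermal resistances:
R_cast iron = L/(kA) = 0.001/(57.3×37.2) = 4.691×10^-7 K/W
R_ceramic-fibre blanket = L/(kA) = 0.17/(0.0926×37.2) = 0.04935 K/W
R_outer film = 1/(h_o·A) = 1/(26.5×37.2) = 0.001014 K/W
R_total = 0.05037 K/W
Q = ΔT / R_total = 128 / 0.05037

Q ≈ 2540 W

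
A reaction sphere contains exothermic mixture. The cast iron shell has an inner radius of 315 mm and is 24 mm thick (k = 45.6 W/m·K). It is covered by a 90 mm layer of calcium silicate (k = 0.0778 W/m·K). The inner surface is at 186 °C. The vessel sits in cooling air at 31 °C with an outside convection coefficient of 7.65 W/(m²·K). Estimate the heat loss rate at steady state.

Q ≈ 225 W

Radial (spherical) resistances in series:
R_cast iron shell = (1/0.315 − 1/0.339)/(4π×45.6) = 3.922×10^-4 K/W
R_calcium silicate = (1/0.339 − 1/0.429)/(4π×0.0778) = 0.633 K/W
R_outer film = 1/(h·4πr_o²) = 1/(7.65×4π×0.429²) = 0.05652 K/W
R_total = 0.6899 K/W
Q = ΔT/R_total = 155/0.6899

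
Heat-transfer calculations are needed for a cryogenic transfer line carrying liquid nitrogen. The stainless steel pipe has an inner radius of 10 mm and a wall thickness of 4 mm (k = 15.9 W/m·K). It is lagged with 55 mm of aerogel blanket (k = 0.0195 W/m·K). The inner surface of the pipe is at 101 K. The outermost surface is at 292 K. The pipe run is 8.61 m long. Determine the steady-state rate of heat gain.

Q ≈ 126 W

Cylindrical conduction, so R = ln(r₂/r₁)/(2πkL) per layer, in series:
R_stainless steel pipe wall = ln(14/10)/(2π×15.9×8.61) = 3.912×10^-4 K/W
R_aerogel blanket = ln(69/14)/(2π×0.0195×8.61) = 1.512 K/W
R_total = 1.512 K/W
Q = ΔT/R_total = 191/1.512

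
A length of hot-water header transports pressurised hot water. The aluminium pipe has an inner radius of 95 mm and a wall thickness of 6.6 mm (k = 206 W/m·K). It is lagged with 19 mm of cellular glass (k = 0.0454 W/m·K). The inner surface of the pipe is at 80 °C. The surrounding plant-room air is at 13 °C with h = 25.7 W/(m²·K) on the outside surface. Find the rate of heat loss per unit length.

q′ ≈ 103 W/m

Radial resistances (cylindrical: R_cond = ln(r_o/r_i)/(2πkL), R_conv = 1/(h·2πrL)):
R_aluminium pipe wall = ln(101.6/95)/(2π×206×1) = 5.189×10^-5 K/W
R_cellular glass = ln(120.6/101.6)/(2π×0.0454×1) = 0.601 K/W
R_outer film = 1/(h_o·2πr_oL) = 1/(25.7×2π×0.1206×1) = 0.05135 K/W
R_total = 0.6524 K/W
Q = ΔT/R_total = 67/0.6524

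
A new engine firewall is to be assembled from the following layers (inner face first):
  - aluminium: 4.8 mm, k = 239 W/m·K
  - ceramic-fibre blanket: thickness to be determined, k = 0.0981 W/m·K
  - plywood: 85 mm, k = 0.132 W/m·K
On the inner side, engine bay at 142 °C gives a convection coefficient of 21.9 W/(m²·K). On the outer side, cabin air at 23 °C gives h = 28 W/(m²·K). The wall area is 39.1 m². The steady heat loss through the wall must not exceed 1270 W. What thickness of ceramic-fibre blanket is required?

L ≈ 288 mm

Series thermal resistances:
R_inner film = 1/(h_i·A) = 1/(21.9×39.1) = 0.001168 K/W
R_aluminium = L/(kA) = 0.0048/(239×39.1) = 5.136×10^-7 K/W
R_plywood = L/(kA) = 0.085/(0.132×39.1) = 0.01647 K/W
R_outer film = 1/(h_o·A) = 1/(28×39.1) = 9.134×10^-4 K/W
Sum of the known resistances R_other = 0.01855 K/W
Required total resistance R_tot = ΔT/Q_allow = 119/1270 = 0.0937 K/W
R_ceramic-fibre blanket = R_tot − R_other = 0.07515 K/W
L = R·k·A = 0.07515×0.0981×39.1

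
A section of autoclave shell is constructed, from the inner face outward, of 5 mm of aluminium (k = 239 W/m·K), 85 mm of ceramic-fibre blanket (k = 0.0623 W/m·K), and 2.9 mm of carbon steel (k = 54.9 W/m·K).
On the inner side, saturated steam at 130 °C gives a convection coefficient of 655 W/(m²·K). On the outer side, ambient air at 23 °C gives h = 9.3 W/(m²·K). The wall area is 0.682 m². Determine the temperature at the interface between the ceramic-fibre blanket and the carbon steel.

T ≈ 30.8 °C

Model the wall as resistances in series:
R_inner film = 1/(h_i·A) = 1/(655×0.682) = 0.002239 K/W
R_aluminium = L/(kA) = 0.005/(239×0.682) = 3.068×10^-5 K/W
R_ceramic-fibre blanket = L/(kA) = 0.085/(0.0623×0.682) = 2.001 K/W
R_carbon steel = L/(kA) = 0.0029/(54.9×0.682) = 7.745×10^-5 K/W
R_outer film = 1/(h_o·A) = 1/(9.3×0.682) = 0.1577 K/W
R_total = 2.161 K/W;  Q = ΔT/R_total = 107/2.161 = 49.52 W
T_interface = T_inner − Q·ΣR(inner→interface) = 130 − 49.5×2.003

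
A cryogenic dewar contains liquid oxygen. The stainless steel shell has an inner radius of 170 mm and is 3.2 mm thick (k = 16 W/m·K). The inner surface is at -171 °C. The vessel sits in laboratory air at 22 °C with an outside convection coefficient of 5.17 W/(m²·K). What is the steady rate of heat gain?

Q ≈ 376 W

Spherical conduction: R = (1/r_in − 1/r_out)/(4πk) per layer; series-sum.
R_stainless steel shell = (1/0.17 − 1/0.1732)/(4π×16) = 5.405×10^-4 K/W
R_outer film = 1/(h·4πr_o²) = 1/(5.17×4π×0.1732²) = 0.5131 K/W
R_total = 0.5136 K/W
Q = ΔT/R_total = 193/0.5136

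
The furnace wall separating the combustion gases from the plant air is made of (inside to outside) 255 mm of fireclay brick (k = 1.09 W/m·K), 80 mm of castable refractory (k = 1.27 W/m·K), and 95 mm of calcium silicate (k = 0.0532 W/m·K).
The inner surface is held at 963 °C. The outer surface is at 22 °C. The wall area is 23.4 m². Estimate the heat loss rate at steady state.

Q ≈ 10600 W

Series thermal resistances:
R_fireclay brick = L/(kA) = 0.255/(1.09×23.4) = 0.009998 K/W
R_castable refractory = L/(kA) = 0.08/(1.27×23.4) = 0.002692 K/W
R_calcium silicate = L/(kA) = 0.095/(0.0532×23.4) = 0.07631 K/W
R_total = 0.089 K/W
Q = ΔT / R_total = 941 / 0.089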